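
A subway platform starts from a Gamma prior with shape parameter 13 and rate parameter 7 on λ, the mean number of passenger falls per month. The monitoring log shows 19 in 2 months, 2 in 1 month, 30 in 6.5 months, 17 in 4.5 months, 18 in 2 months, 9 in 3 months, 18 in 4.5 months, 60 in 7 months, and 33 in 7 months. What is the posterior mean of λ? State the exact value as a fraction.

438/89

Total count: 19 + 2 + 30 + 17 + 18 + 9 + 18 + 60 + 33 = 206.
Total exposure: 2 + 1 + 6.5 + 4.5 + 2 + 3 + 4.5 + 7 + 7 = 37.5 months.
Conjugate update: add total count to the shape and total exposure to the rate, giving Gamma(219, 89/2).
Posterior mean = α'/β' = 219/(89/2) = 438/89.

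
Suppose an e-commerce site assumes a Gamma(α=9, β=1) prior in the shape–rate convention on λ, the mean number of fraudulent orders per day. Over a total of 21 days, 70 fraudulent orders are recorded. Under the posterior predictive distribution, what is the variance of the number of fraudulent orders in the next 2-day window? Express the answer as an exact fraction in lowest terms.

948/121

Total count 70 over total exposure 21 days.
The Gamma prior is conjugate for the Poisson rate, so λ | data ~ Gamma(9+70, 1+21) = Gamma(79, 22).
The posterior predictive for a window of length T is Negative Binomial with variance T·α'·(β'+T)/β'² = 2·79·24/484 = 948/121.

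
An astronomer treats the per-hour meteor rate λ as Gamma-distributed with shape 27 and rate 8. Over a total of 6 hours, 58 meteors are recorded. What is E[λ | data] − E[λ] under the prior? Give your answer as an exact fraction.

151/56

Total count 58 over total exposure 6 hours.
Posterior: α' = 27 + 58 = 85, β' = 8 + 6 = 14.
Posterior mean = 85/14 = 85/14; prior mean = 27/8 = 27/8. Difference = 85/14 − 27/8 = 151/56.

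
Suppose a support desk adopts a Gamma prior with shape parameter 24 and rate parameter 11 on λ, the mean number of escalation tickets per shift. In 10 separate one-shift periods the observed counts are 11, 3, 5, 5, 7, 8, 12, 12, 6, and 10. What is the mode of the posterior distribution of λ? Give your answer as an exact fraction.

34/7

Total count: 11 + 3 + 5 + 5 + 7 + 8 + 12 + 12 + 6 + 10 = 79.
Total exposure: 10 shifts.
Conjugate update: add total count to the shape and total exposure to the rate, giving Gamma(103, 21).
Posterior mode = (α'−1)/β' = 102/21 = 34/7.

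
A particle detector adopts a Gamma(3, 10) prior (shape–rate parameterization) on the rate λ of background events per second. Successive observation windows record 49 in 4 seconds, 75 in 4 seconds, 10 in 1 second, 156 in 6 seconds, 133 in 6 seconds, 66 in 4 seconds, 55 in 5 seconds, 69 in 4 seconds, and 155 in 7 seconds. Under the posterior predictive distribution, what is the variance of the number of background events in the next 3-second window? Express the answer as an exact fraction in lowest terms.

13878/289

Total count: 49 + 75 + 10 + 156 + 133 + 66 + 55 + 69 + 155 = 768.
Total exposure: 4 + 4 + 1 + 6 + 6 + 4 + 5 + 4 + 7 = 41 seconds.
Gamma(α, β) with Poisson data over total exposure Σt gives posterior Gamma(α+Σx, β+Σt) = Gamma(771, 51).
The posterior predictive for a window of length T is Negative Binomial with variance T·α'·(β'+T)/β'² = 3·771·54/2601 = 13878/289.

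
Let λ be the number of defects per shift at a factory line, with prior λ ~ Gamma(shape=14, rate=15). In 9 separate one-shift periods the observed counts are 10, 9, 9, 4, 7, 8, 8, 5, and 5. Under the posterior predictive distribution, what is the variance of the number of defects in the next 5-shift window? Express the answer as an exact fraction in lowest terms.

Total count: 10 + 9 + 9 + 4 + 7 + 8 + 8 + 5 + 5 = 65.
Total exposure: 9 shifts.
Gamma(α, β) with Poisson data over total exposure Σt gives posterior Gamma(α+Σx, β+Σt) = Gamma(79, 24).
The posterior predictive for a window of length T is Negative Binomial with variance T·α'·(β'+T)/β'² = 5·79·29/576 = 11455/576.

11455/576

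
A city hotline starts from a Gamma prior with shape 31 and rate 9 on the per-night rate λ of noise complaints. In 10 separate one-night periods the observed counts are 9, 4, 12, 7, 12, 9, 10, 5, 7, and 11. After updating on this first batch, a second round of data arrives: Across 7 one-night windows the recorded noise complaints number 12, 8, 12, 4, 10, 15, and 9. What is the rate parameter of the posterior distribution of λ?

Total count: 9 + 4 + 12 + 7 + 12 + 9 + 10 + 5 + 7 + 11 = 86.
Total exposure: 10 nights.
After the first batch: Gamma(31 + 86, 9 + 10) = Gamma(117, 19).
Total count: 12 + 8 + 12 + 4 + 10 + 15 + 9 = 70.
Total exposure: 7 nights.
After the second batch: Gamma(117 + 70, 19 + 7) = Gamma(187, 26).

26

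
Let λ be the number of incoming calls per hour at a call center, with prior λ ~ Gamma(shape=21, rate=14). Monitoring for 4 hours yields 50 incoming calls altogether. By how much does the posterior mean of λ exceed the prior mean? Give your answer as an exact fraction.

22/9

Total count 50 over total exposure 4 hours.
By Gamma–Poisson conjugacy, the posterior is Gamma(α + Σx, β + Σt) = Gamma(21 + 50, 14 + 4) = Gamma(71, 18).
Posterior mean = 71/18 = 71/18; prior mean = 21/14 = 3/2. Difference = 71/18 − 3/2 = 22/9.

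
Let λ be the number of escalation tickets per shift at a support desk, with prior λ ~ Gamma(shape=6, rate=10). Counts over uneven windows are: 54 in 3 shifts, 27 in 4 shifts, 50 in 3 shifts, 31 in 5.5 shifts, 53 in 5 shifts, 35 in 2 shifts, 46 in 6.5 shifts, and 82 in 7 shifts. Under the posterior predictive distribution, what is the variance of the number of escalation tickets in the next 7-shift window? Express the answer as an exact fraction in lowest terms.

35616/529

Total count: 54 + 27 + 50 + 31 + 53 + 35 + 46 + 82 = 378.
Total exposure: 3 + 4 + 3 + 5.5 + 5 + 2 + 6.5 + 7 = 36 shifts.
By Gamma–Poisson conjugacy, the posterior is Gamma(α + Σx, β + Σt) = Gamma(6 + 378, 10 + 36) = Gamma(384, 46).
The posterior predictive for a window of length T is Negative Binomial with variance T·α'·(β'+T)/β'² = 7·384·53/2116 = 35616/529.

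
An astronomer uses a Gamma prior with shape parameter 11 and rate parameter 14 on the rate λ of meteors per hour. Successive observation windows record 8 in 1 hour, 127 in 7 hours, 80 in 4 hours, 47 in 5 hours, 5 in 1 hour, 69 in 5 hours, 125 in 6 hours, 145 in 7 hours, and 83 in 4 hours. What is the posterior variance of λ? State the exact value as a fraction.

175/729

Total count: 8 + 127 + 80 + 47 + 5 + 69 + 125 + 145 + 83 = 689.
Total exposure: 1 + 7 + 4 + 5 + 1 + 5 + 6 + 7 + 4 = 40 hours.
By Gamma–Poisson conjugacy, the posterior is Gamma(α + Σx, β + Σt) = Gamma(11 + 689, 14 + 40) = Gamma(700, 54).
Posterior variance = α'/β'² = 700/2916 = 175/729.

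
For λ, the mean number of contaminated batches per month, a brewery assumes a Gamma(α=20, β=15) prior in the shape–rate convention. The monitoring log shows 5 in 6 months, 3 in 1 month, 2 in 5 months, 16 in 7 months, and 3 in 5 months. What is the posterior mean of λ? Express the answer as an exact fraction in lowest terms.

Total count: 5 + 3 + 2 + 16 + 3 = 29.
Total exposure: 6 + 1 + 5 + 7 + 5 = 24 months.
By Gamma–Poisson conjugacy, the posterior is Gamma(α + Σx, β + Σt) = Gamma(20 + 29, 15 + 24) = Gamma(49, 39).
Posterior mean = α'/β' = 49/39.

49/39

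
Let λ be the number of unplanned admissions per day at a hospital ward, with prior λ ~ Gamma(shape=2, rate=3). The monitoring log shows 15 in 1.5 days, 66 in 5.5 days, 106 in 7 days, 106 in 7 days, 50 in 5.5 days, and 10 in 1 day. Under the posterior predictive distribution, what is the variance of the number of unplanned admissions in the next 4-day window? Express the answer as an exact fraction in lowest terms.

195960/3721

Total count: 15 + 66 + 106 + 106 + 50 + 10 = 353.
Total exposure: 1.5 + 5.5 + 7 + 7 + 5.5 + 1 = 27.5 days.
Gamma(α, β) with Poisson data over total exposure Σt gives posterior Gamma(α+Σx, β+Σt) = Gamma(355, 61/2).
The posterior predictive for a window of length T is Negative Binomial with variance T·α'·(β'+T)/β'² = 4·355·(69/2)/(3721/4) = 195960/3721.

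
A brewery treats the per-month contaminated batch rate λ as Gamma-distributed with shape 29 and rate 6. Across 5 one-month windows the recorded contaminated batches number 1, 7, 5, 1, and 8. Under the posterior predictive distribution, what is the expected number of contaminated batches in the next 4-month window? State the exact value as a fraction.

Total count: 1 + 7 + 5 + 1 + 8 = 22.
Total exposure: 5 months.
Conjugate update: add total count to the shape and total exposure to the rate, giving Gamma(51, 11).
Predictive mean over a 4-month window = T·E[λ|data] = 4·51/11 = 204/11.

204/11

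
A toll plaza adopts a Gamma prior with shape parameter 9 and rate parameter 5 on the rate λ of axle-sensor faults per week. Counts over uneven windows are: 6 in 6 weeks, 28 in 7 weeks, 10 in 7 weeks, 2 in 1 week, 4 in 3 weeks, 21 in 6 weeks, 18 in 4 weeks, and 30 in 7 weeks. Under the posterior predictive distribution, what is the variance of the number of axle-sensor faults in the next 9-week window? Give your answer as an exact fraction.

Total count: 6 + 28 + 10 + 2 + 4 + 21 + 18 + 30 = 119.
Total exposure: 6 + 7 + 7 + 1 + 3 + 6 + 4 + 7 = 41 weeks.
Gamma(α, β) with Poisson data over total exposure Σt gives posterior Gamma(α+Σx, β+Σt) = Gamma(128, 46).
The posterior predictive for a window of length T is Negative Binomial with variance T·α'·(β'+T)/β'² = 9·128·55/2116 = 15840/529.

15840/529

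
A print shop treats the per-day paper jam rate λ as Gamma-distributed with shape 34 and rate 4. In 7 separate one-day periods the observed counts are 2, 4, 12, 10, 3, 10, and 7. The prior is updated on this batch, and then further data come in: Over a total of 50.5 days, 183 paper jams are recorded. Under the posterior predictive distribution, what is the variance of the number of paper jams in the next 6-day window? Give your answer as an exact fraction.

Total count: 2 + 4 + 12 + 10 + 3 + 10 + 7 = 48.
Total exposure: 7 days.
After the first batch: Gamma(34 + 48, 4 + 7) = Gamma(82, 11).
Total count 183 over total exposure 50.5 days.
After the second batch: Gamma(82 + 183, 11 + 50.5) = Gamma(265, 123/2).
The posterior predictive for a window of length T is Negative Binomial with variance T·α'·(β'+T)/β'² = 6·265·(135/2)/(15129/4) = 47700/1681.

47700/1681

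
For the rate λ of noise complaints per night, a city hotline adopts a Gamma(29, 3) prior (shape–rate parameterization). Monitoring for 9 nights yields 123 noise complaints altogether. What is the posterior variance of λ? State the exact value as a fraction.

19/18

Total count 123 over total exposure 9 nights.
Conjugate update: add total count to the shape and total exposure to the rate, giving Gamma(152, 12).
Posterior variance = α'/β'² = 152/144 = 19/18.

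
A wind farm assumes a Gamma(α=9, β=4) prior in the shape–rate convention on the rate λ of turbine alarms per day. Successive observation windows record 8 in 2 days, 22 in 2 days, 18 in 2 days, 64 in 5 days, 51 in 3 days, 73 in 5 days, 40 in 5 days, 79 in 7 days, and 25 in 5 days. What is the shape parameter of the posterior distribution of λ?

Total count: 8 + 22 + 18 + 64 + 51 + 73 + 40 + 79 + 25 = 380.
Total exposure: 2 + 2 + 2 + 5 + 3 + 5 + 5 + 7 + 5 = 36 days.
The Gamma prior is conjugate for the Poisson rate, so λ | data ~ Gamma(9+380, 4+36) = Gamma(389, 40).

389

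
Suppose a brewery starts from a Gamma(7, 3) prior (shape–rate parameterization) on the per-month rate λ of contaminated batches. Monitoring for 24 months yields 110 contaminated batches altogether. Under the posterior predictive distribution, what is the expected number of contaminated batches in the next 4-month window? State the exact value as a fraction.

Total count 110 over total exposure 24 months.
Gamma(α, β) with Poisson data over total exposure Σt gives posterior Gamma(α+Σx, β+Σt) = Gamma(117, 27).
Predictive mean over a 4-month window = T·E[λ|data] = 4·117/27 = 52/3.

52/3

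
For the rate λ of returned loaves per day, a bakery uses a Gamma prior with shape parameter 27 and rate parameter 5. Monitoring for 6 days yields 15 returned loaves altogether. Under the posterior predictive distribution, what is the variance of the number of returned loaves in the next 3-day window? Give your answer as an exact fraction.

1764/121

Total count 15 over total exposure 6 days.
Gamma(α, β) with Poisson data over total exposure Σt gives posterior Gamma(α+Σx, β+Σt) = Gamma(42, 11).
The posterior predictive for a window of length T is Negative Binomial with variance T·α'·(β'+T)/β'² = 3·42·14/121 = 1764/121.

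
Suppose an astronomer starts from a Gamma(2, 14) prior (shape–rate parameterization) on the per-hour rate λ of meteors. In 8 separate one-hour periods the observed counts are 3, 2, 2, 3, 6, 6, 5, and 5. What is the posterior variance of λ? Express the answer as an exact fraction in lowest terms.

Total count: 3 + 2 + 2 + 3 + 6 + 6 + 5 + 5 = 32.
Total exposure: 8 hours.
Conjugate update: add total count to the shape and total exposure to the rate, giving Gamma(34, 22).
Posterior variance = α'/β'² = 34/484 = 17/242.

17/242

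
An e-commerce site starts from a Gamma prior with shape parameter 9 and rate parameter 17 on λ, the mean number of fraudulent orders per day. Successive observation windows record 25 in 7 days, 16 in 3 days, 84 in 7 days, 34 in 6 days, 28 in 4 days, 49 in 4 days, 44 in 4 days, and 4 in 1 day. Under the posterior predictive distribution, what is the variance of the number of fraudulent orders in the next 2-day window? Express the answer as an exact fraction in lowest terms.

Total count: 25 + 16 + 84 + 34 + 28 + 49 + 44 + 4 = 284.
Total exposure: 7 + 3 + 7 + 6 + 4 + 4 + 4 + 1 = 36 days.
Conjugate update: add total count to the shape and total exposure to the rate, giving Gamma(293, 53).
The posterior predictive for a window of length T is Negative Binomial with variance T·α'·(β'+T)/β'² = 2·293·55/2809 = 32230/2809.

32230/2809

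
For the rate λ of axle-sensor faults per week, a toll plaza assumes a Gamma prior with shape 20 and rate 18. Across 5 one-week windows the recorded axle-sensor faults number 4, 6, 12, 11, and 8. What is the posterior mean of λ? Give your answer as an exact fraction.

Total count: 4 + 6 + 12 + 11 + 8 = 41.
Total exposure: 5 weeks.
Gamma(α, β) with Poisson data over total exposure Σt gives posterior Gamma(α+Σx, β+Σt) = Gamma(61, 23).
Posterior mean = α'/β' = 61/23.

61/23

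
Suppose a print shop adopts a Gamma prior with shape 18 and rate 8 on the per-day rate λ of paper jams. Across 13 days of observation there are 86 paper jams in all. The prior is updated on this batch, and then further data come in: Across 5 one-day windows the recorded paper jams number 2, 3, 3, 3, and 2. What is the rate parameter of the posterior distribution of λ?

Total count 86 over total exposure 13 days.
After the first batch: Gamma(18 + 86, 8 + 13) = Gamma(104, 21).
Total count: 2 + 3 + 3 + 3 + 2 = 13.
Total exposure: 5 days.
After the second batch: Gamma(104 + 13, 21 + 5) = Gamma(117, 26).

26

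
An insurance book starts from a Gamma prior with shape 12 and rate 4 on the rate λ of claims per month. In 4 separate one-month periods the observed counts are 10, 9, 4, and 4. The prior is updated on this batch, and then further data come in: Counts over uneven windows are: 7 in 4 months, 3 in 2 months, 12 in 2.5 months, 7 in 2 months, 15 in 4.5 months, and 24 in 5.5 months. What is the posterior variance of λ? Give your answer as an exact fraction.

Total count: 10 + 9 + 4 + 4 = 27.
Total exposure: 4 months.
After the first batch: Gamma(12 + 27, 4 + 4) = Gamma(39, 8).
Total count: 7 + 3 + 12 + 7 + 15 + 24 = 68.
Total exposure: 4 + 2 + 2.5 + 2 + 4.5 + 5.5 = 20.5 months.
After the second batch: Gamma(39 + 68, 8 + 20.5) = Gamma(107, 57/2).
Posterior variance = α'/β'² = 107/(3249/4) = 428/3249.

428/3249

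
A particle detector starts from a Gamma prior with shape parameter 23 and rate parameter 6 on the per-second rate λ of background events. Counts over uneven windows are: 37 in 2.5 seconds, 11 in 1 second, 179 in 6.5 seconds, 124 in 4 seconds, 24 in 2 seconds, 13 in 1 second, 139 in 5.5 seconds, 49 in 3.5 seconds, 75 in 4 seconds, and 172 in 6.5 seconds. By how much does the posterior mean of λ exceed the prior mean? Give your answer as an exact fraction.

8197/510

Total count: 37 + 11 + 179 + 124 + 24 + 13 + 139 + 49 + 75 + 172 = 823.
Total exposure: 2.5 + 1 + 6.5 + 4 + 2 + 1 + 5.5 + 3.5 + 4 + 6.5 = 36.5 seconds.
Gamma(α, β) with Poisson data over total exposure Σt gives posterior Gamma(α+Σx, β+Σt) = Gamma(846, 85/2).
Posterior mean = 846/(85/2) = 1692/85; prior mean = 23/6 = 23/6. Difference = 1692/85 − 23/6 = 8197/510.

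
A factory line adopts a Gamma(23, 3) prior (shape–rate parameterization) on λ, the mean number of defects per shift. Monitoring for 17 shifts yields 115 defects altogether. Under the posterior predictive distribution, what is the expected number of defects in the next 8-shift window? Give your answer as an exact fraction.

276/5

Total count 115 over total exposure 17 shifts.
Gamma(α, β) with Poisson data over total exposure Σt gives posterior Gamma(α+Σx, β+Σt) = Gamma(138, 20).
Predictive mean over an 8-shift window = T·E[λ|data] = 8·138/20 = 276/5.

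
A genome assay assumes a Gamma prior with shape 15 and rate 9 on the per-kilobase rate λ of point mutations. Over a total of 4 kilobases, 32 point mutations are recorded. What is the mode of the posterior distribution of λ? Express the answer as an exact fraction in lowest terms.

Total count 32 over total exposure 4 kilobases.
The Gamma prior is conjugate for the Poisson rate, so λ | data ~ Gamma(15+32, 9+4) = Gamma(47, 13).
Posterior mode = (α'−1)/β' = 46/13.

46/13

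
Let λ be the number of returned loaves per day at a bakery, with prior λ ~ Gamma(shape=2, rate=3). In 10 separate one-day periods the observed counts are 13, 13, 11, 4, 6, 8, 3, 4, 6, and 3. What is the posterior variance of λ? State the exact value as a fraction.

Total count: 13 + 13 + 11 + 4 + 6 + 8 + 3 + 4 + 6 + 3 = 71.
Total exposure: 10 days.
Gamma(α, β) with Poisson data over total exposure Σt gives posterior Gamma(α+Σx, β+Σt) = Gamma(73, 13).
Posterior variance = α'/β'² = 73/169.

73/169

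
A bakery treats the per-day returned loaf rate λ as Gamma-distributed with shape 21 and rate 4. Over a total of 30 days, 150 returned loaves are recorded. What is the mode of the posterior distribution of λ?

Total count 150 over total exposure 30 days.
The Gamma prior is conjugate for the Poisson rate, so λ | data ~ Gamma(21+150, 4+30) = Gamma(171, 34).
Posterior mode = (α'−1)/β' = 170/34 = 5.

5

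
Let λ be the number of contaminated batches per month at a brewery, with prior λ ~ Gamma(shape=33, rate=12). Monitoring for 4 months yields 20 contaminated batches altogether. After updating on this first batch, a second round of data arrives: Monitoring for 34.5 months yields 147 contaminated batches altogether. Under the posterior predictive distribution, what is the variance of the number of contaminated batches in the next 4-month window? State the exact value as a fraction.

174400/10201

Total count 20 over total exposure 4 months.
After the first batch: Gamma(33 + 20, 12 + 4) = Gamma(53, 16).
Total count 147 over total exposure 34.5 months.
After the second batch: Gamma(53 + 147, 16 + 34.5) = Gamma(200, 101/2).
The posterior predictive for a window of length T is Negative Binomial with variance T·α'·(β'+T)/β'² = 4·200·(109/2)/(10201/4) = 174400/10201.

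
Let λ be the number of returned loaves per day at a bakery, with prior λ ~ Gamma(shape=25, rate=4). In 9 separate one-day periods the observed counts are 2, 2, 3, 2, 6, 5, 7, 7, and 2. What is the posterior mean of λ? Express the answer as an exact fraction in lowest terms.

Total count: 2 + 2 + 3 + 2 + 6 + 5 + 7 + 7 + 2 = 36.
Total exposure: 9 days.
The Gamma prior is conjugate for the Poisson rate, so λ | data ~ Gamma(25+36, 4+9) = Gamma(61, 13).
Posterior mean = α'/β' = 61/13.

61/13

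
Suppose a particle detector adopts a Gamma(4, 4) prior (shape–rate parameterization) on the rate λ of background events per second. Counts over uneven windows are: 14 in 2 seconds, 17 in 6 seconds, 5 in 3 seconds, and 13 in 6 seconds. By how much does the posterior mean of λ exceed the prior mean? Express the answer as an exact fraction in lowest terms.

Total count: 14 + 17 + 5 + 13 = 49.
Total exposure: 2 + 6 + 3 + 6 = 17 seconds.
Gamma(α, β) with Poisson data over total exposure Σt gives posterior Gamma(α+Σx, β+Σt) = Gamma(53, 21).
Posterior mean = 53/21 = 53/21; prior mean = 4/4 = 1. Difference = 53/21 − 1 = 32/21.

32/21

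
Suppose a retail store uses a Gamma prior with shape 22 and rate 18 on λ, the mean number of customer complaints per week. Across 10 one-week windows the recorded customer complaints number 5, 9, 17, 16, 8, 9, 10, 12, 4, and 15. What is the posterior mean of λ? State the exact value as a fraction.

Total count: 5 + 9 + 17 + 16 + 8 + 9 + 10 + 12 + 4 + 15 = 105.
Total exposure: 10 weeks.
Posterior: α' = 22 + 105 = 127, β' = 18 + 10 = 28.
Posterior mean = α'/β' = 127/28.

127/28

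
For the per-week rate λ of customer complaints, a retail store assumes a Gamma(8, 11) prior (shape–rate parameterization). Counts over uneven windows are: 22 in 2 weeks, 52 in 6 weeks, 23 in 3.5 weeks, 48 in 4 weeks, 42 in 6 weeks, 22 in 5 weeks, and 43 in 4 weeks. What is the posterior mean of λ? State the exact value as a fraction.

Total count: 22 + 52 + 23 + 48 + 42 + 22 + 43 = 252.
Total exposure: 2 + 6 + 3.5 + 4 + 6 + 5 + 4 = 30.5 weeks.
By Gamma–Poisson conjugacy, the posterior is Gamma(α + Σx, β + Σt) = Gamma(8 + 252, 11 + 30.5) = Gamma(260, 83/2).
Posterior mean = α'/β' = 260/(83/2) = 520/83.

520/83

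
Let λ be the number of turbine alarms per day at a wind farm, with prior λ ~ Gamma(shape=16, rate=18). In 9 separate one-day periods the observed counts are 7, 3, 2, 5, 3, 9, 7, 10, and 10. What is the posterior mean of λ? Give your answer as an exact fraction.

Total count: 7 + 3 + 2 + 5 + 3 + 9 + 7 + 10 + 10 = 56.
Total exposure: 9 days.
Gamma(α, β) with Poisson data over total exposure Σt gives posterior Gamma(α+Σx, β+Σt) = Gamma(72, 27).
Posterior mean = α'/β' = 72/27 = 8/3.

8/3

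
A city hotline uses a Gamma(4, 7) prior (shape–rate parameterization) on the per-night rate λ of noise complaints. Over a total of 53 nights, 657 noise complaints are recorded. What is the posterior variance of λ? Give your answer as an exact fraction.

661/3600

Total count 657 over total exposure 53 nights.
Posterior: α' = 4 + 657 = 661, β' = 7 + 53 = 60.
Posterior variance = α'/β'² = 661/3600.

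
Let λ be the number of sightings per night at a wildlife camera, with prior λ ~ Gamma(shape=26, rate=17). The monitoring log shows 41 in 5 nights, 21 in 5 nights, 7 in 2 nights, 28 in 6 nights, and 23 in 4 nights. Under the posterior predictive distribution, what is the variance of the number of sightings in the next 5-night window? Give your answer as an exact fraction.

32120/1521

Total count: 41 + 21 + 7 + 28 + 23 = 120.
Total exposure: 5 + 5 + 2 + 6 + 4 = 22 nights.
Posterior: α' = 26 + 120 = 146, β' = 17 + 22 = 39.
The posterior predictive for a window of length T is Negative Binomial with variance T·α'·(β'+T)/β'² = 5·146·44/1521 = 32120/1521.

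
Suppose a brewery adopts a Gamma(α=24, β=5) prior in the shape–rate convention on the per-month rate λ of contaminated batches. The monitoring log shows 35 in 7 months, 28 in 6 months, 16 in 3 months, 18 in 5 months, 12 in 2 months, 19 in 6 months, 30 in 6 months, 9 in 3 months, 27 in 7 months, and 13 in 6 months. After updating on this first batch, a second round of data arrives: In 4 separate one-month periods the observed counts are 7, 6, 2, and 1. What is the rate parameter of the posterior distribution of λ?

60

Total count: 35 + 28 + 16 + 18 + 12 + 19 + 30 + 9 + 27 + 13 = 207.
Total exposure: 7 + 6 + 3 + 5 + 2 + 6 + 6 + 3 + 7 + 6 = 51 months.
After the first batch: Gamma(24 + 207, 5 + 51) = Gamma(231, 56).
Total count: 7 + 6 + 2 + 1 = 16.
Total exposure: 4 months.
After the second batch: Gamma(231 + 16, 56 + 4) = Gamma(247, 60).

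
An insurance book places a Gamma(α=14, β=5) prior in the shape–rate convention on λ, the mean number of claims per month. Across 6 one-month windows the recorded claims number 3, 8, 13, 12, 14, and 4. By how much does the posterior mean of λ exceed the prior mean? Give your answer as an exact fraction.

186/55

Total count: 3 + 8 + 13 + 12 + 14 + 4 = 54.
Total exposure: 6 months.
By Gamma–Poisson conjugacy, the posterior is Gamma(α + Σx, β + Σt) = Gamma(14 + 54, 5 + 6) = Gamma(68, 11).
Posterior mean = 68/11 = 68/11; prior mean = 14/5 = 14/5. Difference = 68/11 − 14/5 = 186/55.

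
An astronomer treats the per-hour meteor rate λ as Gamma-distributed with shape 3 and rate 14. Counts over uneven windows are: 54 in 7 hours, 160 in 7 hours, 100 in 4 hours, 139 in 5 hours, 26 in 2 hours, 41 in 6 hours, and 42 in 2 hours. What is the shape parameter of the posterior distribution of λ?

Total count: 54 + 160 + 100 + 139 + 26 + 41 + 42 = 562.
Total exposure: 7 + 7 + 4 + 5 + 2 + 6 + 2 = 33 hours.
Posterior: α' = 3 + 562 = 565, β' = 14 + 33 = 47.

565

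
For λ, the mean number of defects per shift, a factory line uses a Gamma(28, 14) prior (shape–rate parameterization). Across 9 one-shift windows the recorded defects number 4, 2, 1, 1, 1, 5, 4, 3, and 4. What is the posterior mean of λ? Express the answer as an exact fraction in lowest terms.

Total count: 4 + 2 + 1 + 1 + 1 + 5 + 4 + 3 + 4 = 25.
Total exposure: 9 shifts.
Conjugate update: add total count to the shape and total exposure to the rate, giving Gamma(53, 23).
Posterior mean = α'/β' = 53/23.

53/23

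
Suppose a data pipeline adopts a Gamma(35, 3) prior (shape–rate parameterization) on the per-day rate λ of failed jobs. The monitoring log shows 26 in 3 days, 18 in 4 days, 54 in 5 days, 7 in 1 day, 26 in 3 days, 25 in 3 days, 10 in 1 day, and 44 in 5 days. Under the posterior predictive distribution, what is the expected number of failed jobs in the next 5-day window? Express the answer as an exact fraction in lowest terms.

175/4

Total count: 26 + 18 + 54 + 7 + 26 + 25 + 10 + 44 = 210.
Total exposure: 3 + 4 + 5 + 1 + 3 + 3 + 1 + 5 = 25 days.
Gamma(α, β) with Poisson data over total exposure Σt gives posterior Gamma(α+Σx, β+Σt) = Gamma(245, 28).
Predictive mean over a 5-day window = T·E[λ|data] = 5·245/28 = 175/4.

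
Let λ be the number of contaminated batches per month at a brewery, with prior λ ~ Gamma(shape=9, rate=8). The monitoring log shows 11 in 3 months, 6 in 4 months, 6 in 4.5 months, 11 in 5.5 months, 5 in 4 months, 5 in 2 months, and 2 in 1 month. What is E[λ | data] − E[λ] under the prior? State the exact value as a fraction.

19/32

Total count: 11 + 6 + 6 + 11 + 5 + 5 + 2 = 46.
Total exposure: 3 + 4 + 4.5 + 5.5 + 4 + 2 + 1 = 24 months.
Gamma(α, β) with Poisson data over total exposure Σt gives posterior Gamma(α+Σx, β+Σt) = Gamma(55, 32).
Posterior mean = 55/32 = 55/32; prior mean = 9/8 = 9/8. Difference = 55/32 − 9/8 = 19/32.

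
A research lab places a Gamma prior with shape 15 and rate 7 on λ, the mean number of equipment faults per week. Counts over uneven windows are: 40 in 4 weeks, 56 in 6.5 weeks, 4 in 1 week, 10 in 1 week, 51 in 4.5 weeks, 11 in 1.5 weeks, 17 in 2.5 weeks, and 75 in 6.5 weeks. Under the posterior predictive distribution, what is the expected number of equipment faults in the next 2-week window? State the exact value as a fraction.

372/23

Total count: 40 + 56 + 4 + 10 + 51 + 11 + 17 + 75 = 264.
Total exposure: 4 + 6.5 + 1 + 1 + 4.5 + 1.5 + 2.5 + 6.5 = 27.5 weeks.
Posterior: α' = 15 + 264 = 279, β' = 7 + 27.5 = 69/2.
Predictive mean over a 2-week window = T·E[λ|data] = 2·279/(69/2) = 372/23.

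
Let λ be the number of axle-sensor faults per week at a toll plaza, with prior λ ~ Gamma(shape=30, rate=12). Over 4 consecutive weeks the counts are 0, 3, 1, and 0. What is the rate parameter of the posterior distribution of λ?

16

Total count: 0 + 3 + 1 + 0 = 4.
Total exposure: 4 weeks.
By Gamma–Poisson conjugacy, the posterior is Gamma(α + Σx, β + Σt) = Gamma(30 + 4, 12 + 4) = Gamma(34, 16).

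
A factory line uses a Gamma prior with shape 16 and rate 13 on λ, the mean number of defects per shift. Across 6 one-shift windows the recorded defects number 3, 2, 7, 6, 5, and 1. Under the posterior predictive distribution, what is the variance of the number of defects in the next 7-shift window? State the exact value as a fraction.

Total count: 3 + 2 + 7 + 6 + 5 + 1 = 24.
Total exposure: 6 shifts.
Posterior: α' = 16 + 24 = 40, β' = 13 + 6 = 19.
The posterior predictive for a window of length T is Negative Binomial with variance T·α'·(β'+T)/β'² = 7·40·26/361 = 7280/361.

7280/361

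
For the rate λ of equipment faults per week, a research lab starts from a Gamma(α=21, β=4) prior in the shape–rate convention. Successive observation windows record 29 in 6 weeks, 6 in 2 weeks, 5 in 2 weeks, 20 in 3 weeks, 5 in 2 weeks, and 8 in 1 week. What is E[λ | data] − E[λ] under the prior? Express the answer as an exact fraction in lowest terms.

Total count: 29 + 6 + 5 + 20 + 5 + 8 = 73.
Total exposure: 6 + 2 + 2 + 3 + 2 + 1 = 16 weeks.
Gamma(α, β) with Poisson data over total exposure Σt gives posterior Gamma(α+Σx, β+Σt) = Gamma(94, 20).
Posterior mean = 94/20 = 47/10; prior mean = 21/4 = 21/4. Difference = 47/10 − 21/4 = -11/20.

-11/20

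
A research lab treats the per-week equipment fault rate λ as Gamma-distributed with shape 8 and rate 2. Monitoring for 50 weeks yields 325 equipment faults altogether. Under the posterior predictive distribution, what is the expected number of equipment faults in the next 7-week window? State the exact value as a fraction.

Total count 325 over total exposure 50 weeks.
By Gamma–Poisson conjugacy, the posterior is Gamma(α + Σx, β + Σt) = Gamma(8 + 325, 2 + 50) = Gamma(333, 52).
Predictive mean over a 7-week window = T·E[λ|data] = 7·333/52 = 2331/52.

2331/52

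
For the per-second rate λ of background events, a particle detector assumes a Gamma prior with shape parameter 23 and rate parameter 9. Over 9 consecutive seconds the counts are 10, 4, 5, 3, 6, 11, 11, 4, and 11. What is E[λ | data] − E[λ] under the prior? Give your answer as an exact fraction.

Total count: 10 + 4 + 5 + 3 + 6 + 11 + 11 + 4 + 11 = 65.
Total exposure: 9 seconds.
The Gamma prior is conjugate for the Poisson rate, so λ | data ~ Gamma(23+65, 9+9) = Gamma(88, 18).
Posterior mean = 88/18 = 44/9; prior mean = 23/9 = 23/9. Difference = 44/9 − 23/9 = 7/3.

7/3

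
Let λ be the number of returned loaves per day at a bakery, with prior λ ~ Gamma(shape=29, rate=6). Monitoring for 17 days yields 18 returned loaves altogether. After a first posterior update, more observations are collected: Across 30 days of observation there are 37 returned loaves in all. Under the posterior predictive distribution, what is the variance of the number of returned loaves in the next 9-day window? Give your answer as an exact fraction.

Total count 18 over total exposure 17 days.
After the first batch: Gamma(29 + 18, 6 + 17) = Gamma(47, 23).
Total count 37 over total exposure 30 days.
After the second batch: Gamma(47 + 37, 23 + 30) = Gamma(84, 53).
The posterior predictive for a window of length T is Negative Binomial with variance T·α'·(β'+T)/β'² = 9·84·62/2809 = 46872/2809.

46872/2809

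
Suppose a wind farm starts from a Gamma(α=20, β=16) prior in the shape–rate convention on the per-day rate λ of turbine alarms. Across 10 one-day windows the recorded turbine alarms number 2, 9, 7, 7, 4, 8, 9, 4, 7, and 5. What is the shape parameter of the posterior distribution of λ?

82

Total count: 2 + 9 + 7 + 7 + 4 + 8 + 9 + 4 + 7 + 5 = 62.
Total exposure: 10 days.
The Gamma prior is conjugate for the Poisson rate, so λ | data ~ Gamma(20+62, 16+10) = Gamma(82, 26).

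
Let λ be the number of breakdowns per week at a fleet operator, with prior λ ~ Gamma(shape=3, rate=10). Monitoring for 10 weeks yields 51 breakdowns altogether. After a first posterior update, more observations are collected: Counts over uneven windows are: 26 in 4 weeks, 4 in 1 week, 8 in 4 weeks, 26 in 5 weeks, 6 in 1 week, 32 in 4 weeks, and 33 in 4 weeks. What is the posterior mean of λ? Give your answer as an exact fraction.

Total count 51 over total exposure 10 weeks.
After the first batch: Gamma(3 + 51, 10 + 10) = Gamma(54, 20).
Total count: 26 + 4 + 8 + 26 + 6 + 32 + 33 = 135.
Total exposure: 4 + 1 + 4 + 5 + 1 + 4 + 4 = 23 weeks.
After the second batch: Gamma(54 + 135, 20 + 23) = Gamma(189, 43).
Posterior mean = α'/β' = 189/43.

189/43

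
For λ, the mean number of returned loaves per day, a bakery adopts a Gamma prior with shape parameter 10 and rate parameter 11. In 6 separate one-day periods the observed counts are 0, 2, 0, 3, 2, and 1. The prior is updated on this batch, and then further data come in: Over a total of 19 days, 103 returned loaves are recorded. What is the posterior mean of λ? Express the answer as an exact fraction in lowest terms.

121/36

Total count: 0 + 2 + 0 + 3 + 2 + 1 = 8.
Total exposure: 6 days.
After the first batch: Gamma(10 + 8, 11 + 6) = Gamma(18, 17).
Total count 103 over total exposure 19 days.
After the second batch: Gamma(18 + 103, 17 + 19) = Gamma(121, 36).
Posterior mean = α'/β' = 121/36.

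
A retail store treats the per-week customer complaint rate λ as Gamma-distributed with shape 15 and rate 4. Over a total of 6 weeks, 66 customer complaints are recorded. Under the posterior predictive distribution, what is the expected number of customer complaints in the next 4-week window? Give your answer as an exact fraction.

162/5

Total count 66 over total exposure 6 weeks.
By Gamma–Poisson conjugacy, the posterior is Gamma(α + Σx, β + Σt) = Gamma(15 + 66, 4 + 6) = Gamma(81, 10).
Predictive mean over a 4-week window = T·E[λ|data] = 4·81/10 = 162/5.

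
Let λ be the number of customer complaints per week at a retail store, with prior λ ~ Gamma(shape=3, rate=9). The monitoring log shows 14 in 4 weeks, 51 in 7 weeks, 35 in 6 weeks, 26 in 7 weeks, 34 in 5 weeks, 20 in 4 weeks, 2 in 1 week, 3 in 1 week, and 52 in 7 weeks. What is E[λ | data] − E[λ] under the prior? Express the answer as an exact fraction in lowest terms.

223/51

Total count: 14 + 51 + 35 + 26 + 34 + 20 + 2 + 3 + 52 = 237.
Total exposure: 4 + 7 + 6 + 7 + 5 + 4 + 1 + 1 + 7 = 42 weeks.
Posterior: α' = 3 + 237 = 240, β' = 9 + 42 = 51.
Posterior mean = 240/51 = 80/17; prior mean = 3/9 = 1/3. Difference = 80/17 − 1/3 = 223/51.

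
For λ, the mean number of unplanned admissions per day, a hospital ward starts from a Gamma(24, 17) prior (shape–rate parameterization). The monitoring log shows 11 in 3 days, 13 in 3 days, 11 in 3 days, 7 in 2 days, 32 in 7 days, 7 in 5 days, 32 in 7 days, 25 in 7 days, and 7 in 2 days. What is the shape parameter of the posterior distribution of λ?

169

Total count: 11 + 13 + 11 + 7 + 32 + 7 + 32 + 25 + 7 = 145.
Total exposure: 3 + 3 + 3 + 2 + 7 + 5 + 7 + 7 + 2 = 39 days.
Conjugate update: add total count to the shape and total exposure to the rate, giving Gamma(169, 56).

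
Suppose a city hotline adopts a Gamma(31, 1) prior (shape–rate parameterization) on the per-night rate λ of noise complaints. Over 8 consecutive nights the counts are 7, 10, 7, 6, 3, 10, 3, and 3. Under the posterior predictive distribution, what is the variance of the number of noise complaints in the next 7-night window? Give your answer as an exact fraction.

Total count: 7 + 10 + 7 + 6 + 3 + 10 + 3 + 3 = 49.
Total exposure: 8 nights.
By Gamma–Poisson conjugacy, the posterior is Gamma(α + Σx, β + Σt) = Gamma(31 + 49, 1 + 8) = Gamma(80, 9).
The posterior predictive for a window of length T is Negative Binomial with variance T·α'·(β'+T)/β'² = 7·80·16/81 = 8960/81.

8960/81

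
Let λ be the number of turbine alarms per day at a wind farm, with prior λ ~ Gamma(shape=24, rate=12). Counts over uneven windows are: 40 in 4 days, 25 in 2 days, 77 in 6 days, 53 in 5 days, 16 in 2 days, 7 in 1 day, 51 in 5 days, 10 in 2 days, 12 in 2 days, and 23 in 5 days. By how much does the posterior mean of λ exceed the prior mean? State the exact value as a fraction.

Total count: 40 + 25 + 77 + 53 + 16 + 7 + 51 + 10 + 12 + 23 = 314.
Total exposure: 4 + 2 + 6 + 5 + 2 + 1 + 5 + 2 + 2 + 5 = 34 days.
The Gamma prior is conjugate for the Poisson rate, so λ | data ~ Gamma(24+314, 12+34) = Gamma(338, 46).
Posterior mean = 338/46 = 169/23; prior mean = 24/12 = 2. Difference = 169/23 − 2 = 123/23.

123/23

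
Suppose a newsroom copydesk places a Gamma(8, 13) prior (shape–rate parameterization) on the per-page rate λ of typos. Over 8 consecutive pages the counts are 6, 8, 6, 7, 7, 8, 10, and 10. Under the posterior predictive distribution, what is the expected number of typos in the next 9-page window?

Total count: 6 + 8 + 6 + 7 + 7 + 8 + 10 + 10 = 62.
Total exposure: 8 pages.
Gamma(α, β) with Poisson data over total exposure Σt gives posterior Gamma(α+Σx, β+Σt) = Gamma(70, 21).
Predictive mean over a 9-page window = T·E[λ|data] = 9·70/21 = 30.

30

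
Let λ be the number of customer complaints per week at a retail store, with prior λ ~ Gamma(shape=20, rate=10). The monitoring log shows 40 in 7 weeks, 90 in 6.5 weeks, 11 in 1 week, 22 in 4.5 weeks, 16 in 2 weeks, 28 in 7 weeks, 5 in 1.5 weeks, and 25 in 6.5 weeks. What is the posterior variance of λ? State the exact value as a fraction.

257/2116

Total count: 40 + 90 + 11 + 22 + 16 + 28 + 5 + 25 = 237.
Total exposure: 7 + 6.5 + 1 + 4.5 + 2 + 7 + 1.5 + 6.5 = 36 weeks.
The Gamma prior is conjugate for the Poisson rate, so λ | data ~ Gamma(20+237, 10+36) = Gamma(257, 46).
Posterior variance = α'/β'² = 257/2116.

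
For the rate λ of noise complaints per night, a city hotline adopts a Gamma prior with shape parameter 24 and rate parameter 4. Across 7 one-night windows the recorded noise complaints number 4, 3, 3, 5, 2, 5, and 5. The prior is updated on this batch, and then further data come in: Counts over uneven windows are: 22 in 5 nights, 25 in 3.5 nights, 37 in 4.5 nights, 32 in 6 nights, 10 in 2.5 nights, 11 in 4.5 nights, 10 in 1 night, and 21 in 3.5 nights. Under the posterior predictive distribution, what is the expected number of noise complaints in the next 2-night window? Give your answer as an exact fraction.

Total count: 4 + 3 + 3 + 5 + 2 + 5 + 5 = 27.
Total exposure: 7 nights.
After the first batch: Gamma(24 + 27, 4 + 7) = Gamma(51, 11).
Total count: 22 + 25 + 37 + 32 + 10 + 11 + 10 + 21 = 168.
Total exposure: 5 + 3.5 + 4.5 + 6 + 2.5 + 4.5 + 1 + 3.5 = 30.5 nights.
After the second batch: Gamma(51 + 168, 11 + 30.5) = Gamma(219, 83/2).
Predictive mean over a 2-night window = T·E[λ|data] = 2·219/(83/2) = 876/83.

876/83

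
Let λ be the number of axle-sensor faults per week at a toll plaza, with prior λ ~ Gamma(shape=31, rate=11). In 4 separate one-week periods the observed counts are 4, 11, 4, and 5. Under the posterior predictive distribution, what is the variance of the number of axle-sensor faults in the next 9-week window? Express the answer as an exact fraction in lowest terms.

264/5

Total count: 4 + 11 + 4 + 5 = 24.
Total exposure: 4 weeks.
By Gamma–Poisson conjugacy, the posterior is Gamma(α + Σx, β + Σt) = Gamma(31 + 24, 11 + 4) = Gamma(55, 15).
The posterior predictive for a window of length T is Negative Binomial with variance T·α'·(β'+T)/β'² = 9·55·24/225 = 264/5.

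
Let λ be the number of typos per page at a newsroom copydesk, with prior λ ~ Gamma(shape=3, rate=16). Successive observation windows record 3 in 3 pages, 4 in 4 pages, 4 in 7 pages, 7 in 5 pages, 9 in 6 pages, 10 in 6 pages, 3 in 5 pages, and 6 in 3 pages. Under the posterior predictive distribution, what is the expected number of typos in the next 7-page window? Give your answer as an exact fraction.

343/55

Total count: 3 + 4 + 4 + 7 + 9 + 10 + 3 + 6 = 46.
Total exposure: 3 + 4 + 7 + 5 + 6 + 6 + 5 + 3 = 39 pages.
Conjugate update: add total count to the shape and total exposure to the rate, giving Gamma(49, 55).
Predictive mean over a 7-page window = T·E[λ|data] = 7·49/55 = 343/55.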